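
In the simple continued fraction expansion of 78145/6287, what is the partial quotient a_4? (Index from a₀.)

78145 = 12·6287 + 2701   →  a_0 = 12
6287 = 2·2701 + 885   →  a_1 = 2
2701 = 3·885 + 46   →  a_2 = 3
885 = 19·46 + 11   →  a_3 = 19
46 = 4·11 + 2   →  a_4 = 4

4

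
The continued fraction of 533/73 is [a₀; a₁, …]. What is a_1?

533 = 7·73 + 22   →  a_0 = 7
73 = 3·22 + 7   →  a_1 = 3

3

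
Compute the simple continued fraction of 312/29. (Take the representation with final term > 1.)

312 = 10·29 + 22
29 = 1·22 + 7
22 = 3·7 + 1
7 = 7·1 + 0  (stop)
So 312/29 = [10; 1, 3, 7].

[10; 1, 3, 7]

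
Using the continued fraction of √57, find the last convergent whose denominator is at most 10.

√57 = [7; 1, 1, 4, 1, 1, 14, …] (period length 6).
Convergents:
  p_0/q_0 = 7/1
  p_1/q_1 = 8/1
  p_2/q_2 = 15/2
  p_3/q_3 = 68/9
  p_4/q_4 = 83/11
q_3 = 9 ≤ 10 < 11 = q_4, so the answer is 68/9.

68/9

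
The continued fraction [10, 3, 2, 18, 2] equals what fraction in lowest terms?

Fold from the inside: start with 2/1.
  18 + 1/2 = 37/2
  2 + 2/37 = 76/37
  3 + 37/76 = 265/76
  10 + 76/265 = 2726/265

2726/265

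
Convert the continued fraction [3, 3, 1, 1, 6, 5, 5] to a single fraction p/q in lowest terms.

Using pₖ = aₖpₖ₋₁ + pₖ₋₂ and qₖ = aₖqₖ₋₁ + qₖ₋₂:
  k=0: a=3, p=3, q=1
  k=1: a=3, p=10, q=3
  k=2: a=1, p=13, q=4
  k=3: a=1, p=23, q=7
  k=4: a=6, p=151, q=46
  k=5: a=5, p=778, q=237
  k=6: a=5, p=4041, q=1231

4041/1231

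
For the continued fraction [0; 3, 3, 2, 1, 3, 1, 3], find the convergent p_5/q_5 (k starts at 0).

Using pₖ = aₖpₖ₋₁ + pₖ₋₂, qₖ = aₖqₖ₋₁ + qₖ₋₂ (with p₋₁=1, p₋₂=0, q₋₁=0, q₋₂=1):
  k=0: a=0, p=0, q=1
  k=1: a=3, p=1, q=3
  k=2: a=3, p=3, q=10
  k=3: a=2, p=7, q=23
  k=4: a=1, p=10, q=33
  k=5: a=3, p=37, q=122

37/122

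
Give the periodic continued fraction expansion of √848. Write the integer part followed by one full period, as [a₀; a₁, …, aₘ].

a₀ = ⌊√848⌋ = 29.
With m₀=0, d₀=1 and mₖ₊₁ = dₖaₖ − mₖ, dₖ₊₁ = (n − mₖ₊₁²)/dₖ, aₖ₊₁ = ⌊(a₀+mₖ₊₁)/dₖ₊₁⌋:
  k=1: m=29, d=7, a=8
  k=2: m=27, d=17, a=3
  k=3: m=24, d=16, a=3
  k=4: m=24, d=17, a=3
  k=5: m=27, d=7, a=8
  k=6: m=29, d=1, a=58
d=1 and a=2a₀=58 at k=6, so the next step gives (m, d) = (29, 7) again — its k=1 value — and the period has length 6.

[29; 8, 3, 3, 3, 8, 58]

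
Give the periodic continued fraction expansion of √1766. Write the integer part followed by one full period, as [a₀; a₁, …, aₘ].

[42; 42, 84]

a₀ = ⌊√1766⌋ = 42.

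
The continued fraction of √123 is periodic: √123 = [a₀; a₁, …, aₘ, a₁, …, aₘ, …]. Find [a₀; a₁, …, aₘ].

[11; 11, 22]

a₀ = ⌊√123⌋ = 11.
With m₀=0, d₀=1 and mₖ₊₁ = dₖaₖ − mₖ, dₖ₊₁ = (n − mₖ₊₁²)/dₖ, aₖ₊₁ = ⌊(a₀+mₖ₊₁)/dₖ₊₁⌋:
  k=1: m=11, d=2, a=11
  k=2: m=11, d=1, a=22
d=1 and a=2a₀=22 at k=2, so the next step gives (m, d) = (11, 2) again — its k=1 value — and the period has length 2.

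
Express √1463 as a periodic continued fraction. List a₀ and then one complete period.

a₀ = ⌊√1463⌋ = 38.
With m₀=0, d₀=1 and mₖ₊₁ = dₖaₖ − mₖ, dₖ₊₁ = (n − mₖ₊₁²)/dₖ, aₖ₊₁ = ⌊(a₀+mₖ₊₁)/dₖ₊₁⌋:
  k=1: m=38, d=19, a=4
  k=2: m=38, d=1, a=76
d=1 and a=2a₀=76 at k=2, so the next step gives (m, d) = (38, 19) again — its k=1 value — and the period has length 2.

[38; 4, 76]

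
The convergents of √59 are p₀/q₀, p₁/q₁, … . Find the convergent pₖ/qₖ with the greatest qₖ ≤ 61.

√59 = [7; 1, 2, 7, 2, 1, 14, …] (period length 6).
Convergents:
  p_0/q_0 = 7/1
  p_1/q_1 = 8/1
  p_2/q_2 = 23/3
  p_3/q_3 = 169/22
  p_4/q_4 = 361/47
  p_5/q_5 = 530/69
q_4 = 47 ≤ 61 < 69 = q_5, so the answer is 361/47.

361/47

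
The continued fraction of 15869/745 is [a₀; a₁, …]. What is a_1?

15869 = 21·745 + 224   →  a_0 = 21
745 = 3·224 + 73   →  a_1 = 3

3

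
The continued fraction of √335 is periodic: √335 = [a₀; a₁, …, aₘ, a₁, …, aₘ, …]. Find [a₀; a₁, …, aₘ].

[18; 3, 3, 3, 36]

a₀ = ⌊√335⌋ = 18.
With m₀=0, d₀=1 and mₖ₊₁ = dₖaₖ − mₖ, dₖ₊₁ = (n − mₖ₊₁²)/dₖ, aₖ₊₁ = ⌊(a₀+mₖ₊₁)/dₖ₊₁⌋:
  k=1: m=18, d=11, a=3
  k=2: m=15, d=10, a=3
  k=3: m=15, d=11, a=3
  k=4: m=18, d=1, a=36
d=1 and a=2a₀=36 at k=4, so the next step gives (m, d) = (18, 11) again — its k=1 value — and the period has length 4.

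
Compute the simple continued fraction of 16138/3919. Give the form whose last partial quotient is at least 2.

16138 = 4·3919 + 462
3919 = 8·462 + 223
462 = 2·223 + 16
223 = 13·16 + 15
16 = 1·15 + 1
15 = 15·1 + 0  (stop)
So 16138/3919 = [4; 8, 2, 13, 1, 15].

[4; 8, 2, 13, 1, 15]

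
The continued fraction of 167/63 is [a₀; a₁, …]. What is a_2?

1

167 = 2·63 + 41   →  a_0 = 2
63 = 1·41 + 22   →  a_1 = 1
41 = 1·22 + 19   →  a_2 = 1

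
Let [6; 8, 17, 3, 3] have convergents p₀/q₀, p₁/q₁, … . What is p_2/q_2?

Using pₖ = aₖpₖ₋₁ + pₖ₋₂, qₖ = aₖqₖ₋₁ + qₖ₋₂ (with p₋₁=1, p₋₂=0, q₋₁=0, q₋₂=1):
  k=0: a=6, p=6, q=1
  k=1: a=8, p=49, q=8
  k=2: a=17, p=839, q=137

839/137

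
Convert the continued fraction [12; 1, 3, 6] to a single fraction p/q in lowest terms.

319/25

Using pₖ = aₖpₖ₋₁ + pₖ₋₂ and qₖ = aₖqₖ₋₁ + qₖ₋₂:
  k=0: a=12, p=12, q=1
  k=1: a=1, p=13, q=1
  k=2: a=3, p=51, q=4
  k=3: a=6, p=319, q=25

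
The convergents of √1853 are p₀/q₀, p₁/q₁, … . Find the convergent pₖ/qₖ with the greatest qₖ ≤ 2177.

√1853 = [43; 21, 1, 1, 21, 86, …] (period length 5).
Convergents:
  p_0/q_0 = 43/1
  p_1/q_1 = 904/21
  p_2/q_2 = 947/22
  p_3/q_3 = 1851/43
  p_4/q_4 = 39818/925
  p_5/q_5 = 3426199/79593
q_4 = 925 ≤ 2177 < 79593 = q_5, so the answer is 39818/925.

39818/925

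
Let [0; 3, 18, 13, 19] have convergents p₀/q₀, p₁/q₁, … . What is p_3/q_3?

Using pₖ = aₖpₖ₋₁ + pₖ₋₂, qₖ = aₖqₖ₋₁ + qₖ₋₂ (with p₋₁=1, p₋₂=0, q₋₁=0, q₋₂=1):
  k=0: a=0, p=0, q=1
  k=1: a=3, p=1, q=3
  k=2: a=18, p=18, q=55
  k=3: a=13, p=235, q=718

235/718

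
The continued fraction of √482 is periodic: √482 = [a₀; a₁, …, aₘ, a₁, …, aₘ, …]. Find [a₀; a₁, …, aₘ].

[21; 1, 20, 1, 42]

a₀ = ⌊√482⌋ = 21.
With m₀=0, d₀=1 and mₖ₊₁ = dₖaₖ − mₖ, dₖ₊₁ = (n − mₖ₊₁²)/dₖ, aₖ₊₁ = ⌊(a₀+mₖ₊₁)/dₖ₊₁⌋:
  k=1: m=21, d=41, a=1
  k=2: m=20, d=2, a=20
  k=3: m=20, d=41, a=1
  k=4: m=21, d=1, a=42
d=1 and a=2a₀=42 at k=4, so the next step gives (m, d) = (21, 41) again — its k=1 value — and the period has length 4.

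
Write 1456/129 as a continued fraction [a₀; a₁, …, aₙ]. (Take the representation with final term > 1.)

1456 = 11·129 + 37
129 = 3·37 + 18
37 = 2·18 + 1
18 = 18·1 + 0  (stop)
So 1456/129 = [11; 3, 2, 18].

[11; 3, 2, 18]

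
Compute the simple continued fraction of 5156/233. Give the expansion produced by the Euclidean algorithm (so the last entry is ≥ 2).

[22; 7, 1, 3, 3, 2]

5156 = 22·233 + 30
233 = 7·30 + 23
30 = 1·23 + 7
23 = 3·7 + 2
7 = 3·2 + 1
2 = 2·1 + 0  (stop)
So 5156/233 = [22; 7, 1, 3, 3, 2].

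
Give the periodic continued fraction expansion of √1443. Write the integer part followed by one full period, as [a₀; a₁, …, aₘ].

[37; 1, 74]

a₀ = ⌊√1443⌋ = 37.
With m₀=0, d₀=1 and mₖ₊₁ = dₖaₖ − mₖ, dₖ₊₁ = (n − mₖ₊₁²)/dₖ, aₖ₊₁ = ⌊(a₀+mₖ₊₁)/dₖ₊₁⌋:
  k=1: m=37, d=74, a=1
  k=2: m=37, d=1, a=74
d=1 and a=2a₀=74 at k=2, so the next step gives (m, d) = (37, 74) again — its k=1 value — and the period has length 2.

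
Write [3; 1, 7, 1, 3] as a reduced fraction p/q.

Using pₖ = aₖpₖ₋₁ + pₖ₋₂ and qₖ = aₖqₖ₋₁ + qₖ₋₂:
  k=0: a=3, p=3, q=1
  k=1: a=1, p=4, q=1
  k=2: a=7, p=31, q=8
  k=3: a=1, p=35, q=9
  k=4: a=3, p=136, q=35

136/35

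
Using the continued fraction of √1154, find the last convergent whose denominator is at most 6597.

78506/2311

√1154 = [33; 1, 32, 1, 66, …] (period length 4).
Convergents:
  p_0/q_0 = 33/1
  p_1/q_1 = 34/1
  p_2/q_2 = 1121/33
  p_3/q_3 = 1155/34
  p_4/q_4 = 77351/2277
  p_5/q_5 = 78506/2311
  p_6/q_6 = 2589543/76229
q_5 = 2311 ≤ 6597 < 76229 = q_6, so the answer is 78506/2311.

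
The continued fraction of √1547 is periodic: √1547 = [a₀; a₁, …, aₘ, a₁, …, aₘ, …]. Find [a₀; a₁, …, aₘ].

[39; 3, 78]

a₀ = ⌊√1547⌋ = 39.
With m₀=0, d₀=1 and mₖ₊₁ = dₖaₖ − mₖ, dₖ₊₁ = (n − mₖ₊₁²)/dₖ, aₖ₊₁ = ⌊(a₀+mₖ₊₁)/dₖ₊₁⌋:
  k=1: m=39, d=26, a=3
  k=2: m=39, d=1, a=78
d=1 and a=2a₀=78 at k=2, so the next step gives (m, d) = (39, 26) again — its k=1 value — and the period has length 2.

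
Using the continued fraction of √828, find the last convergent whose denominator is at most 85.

1151/40

√828 = [28; 1, 3, 2, 3, 1, 56, …] (period length 6).
Convergents:
  p_0/q_0 = 28/1
  p_1/q_1 = 29/1
  p_2/q_2 = 115/4
  p_3/q_3 = 259/9
  p_4/q_4 = 892/31
  p_5/q_5 = 1151/40
  p_6/q_6 = 65348/2271
q_5 = 40 ≤ 85 < 2271 = q_6, so the answer is 1151/40.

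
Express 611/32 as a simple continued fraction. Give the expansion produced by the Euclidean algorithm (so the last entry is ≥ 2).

[19; 10, 1, 2]

611 = 19*32 + 3
32 = 10*3 + 2
3 = 1*2 + 1
2 = 2*1 + 0  (stop)
So 611/32 = [19; 10, 1, 2].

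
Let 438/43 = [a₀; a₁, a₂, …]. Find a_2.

438 = 10·43 + 8   →  a_0 = 10
43 = 5·8 + 3   →  a_1 = 5
8 = 2·3 + 2   →  a_2 = 2

2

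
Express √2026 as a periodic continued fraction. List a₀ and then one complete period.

a₀ = ⌊√2026⌋ = 45.
With m₀=0, d₀=1 and mₖ₊₁ = dₖaₖ − mₖ, dₖ₊₁ = (n − mₖ₊₁²)/dₖ, aₖ₊₁ = ⌊(a₀+mₖ₊₁)/dₖ₊₁⌋:
  k=1: m=45, d=1, a=90
d=1 and a=2a₀=90 at k=1, so the next step gives (m, d) = (45, 1) again — its k=1 value — and the period has length 1.

[45; 90]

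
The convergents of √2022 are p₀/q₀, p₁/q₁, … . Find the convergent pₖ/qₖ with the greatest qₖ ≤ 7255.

√2022 = [44; 1, 28, 1, 88, …] (period length 4).
Convergents:
  p_0/q_0 = 44/1
  p_1/q_1 = 45/1
  p_2/q_2 = 1304/29
  p_3/q_3 = 1349/30
  p_4/q_4 = 120016/2669
  p_5/q_5 = 121365/2699
  p_6/q_6 = 3518236/78241
q_5 = 2699 ≤ 7255 < 78241 = q_6, so the answer is 121365/2699.

121365/2699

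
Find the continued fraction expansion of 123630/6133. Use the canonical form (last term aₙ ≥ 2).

123630 = 20·6133 + 970
6133 = 6·970 + 313
970 = 3·313 + 31
313 = 10·31 + 3
31 = 10·3 + 1
3 = 3·1 + 0  (stop)
So 123630/6133 = [20; 6, 3, 10, 10, 3].

[20; 6, 3, 10, 10, 3]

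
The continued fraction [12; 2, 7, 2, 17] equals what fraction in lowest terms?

Using pₖ = aₖpₖ₋₁ + pₖ₋₂ and qₖ = aₖqₖ₋₁ + qₖ₋₂:
  k=0: a=12, p=12, q=1
  k=1: a=2, p=25, q=2
  k=2: a=7, p=187, q=15
  k=3: a=2, p=399, q=32
  k=4: a=17, p=6970, q=559

6970/559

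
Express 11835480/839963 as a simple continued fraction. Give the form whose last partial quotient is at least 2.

[14; 11, 19, 14, 12, 3, 3, 2]

11835480 = 14·839963 + 75998
839963 = 11·75998 + 3985
75998 = 19·3985 + 283
3985 = 14·283 + 23
283 = 12·23 + 7
23 = 3·7 + 2
7 = 3·2 + 1
2 = 2·1 + 0  (stop)
So 11835480/839963 = [14; 11, 19, 14, 12, 3, 3, 2].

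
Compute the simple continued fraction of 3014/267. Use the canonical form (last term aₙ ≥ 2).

[11; 3, 2, 7, 5]

3014 = 11·267 + 77
267 = 3·77 + 36
77 = 2·36 + 5
36 = 7·5 + 1
5 = 5·1 + 0  (stop)
So 3014/267 = [11; 3, 2, 7, 5].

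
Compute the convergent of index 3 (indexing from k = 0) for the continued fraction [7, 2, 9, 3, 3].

Using pₖ = aₖpₖ₋₁ + pₖ₋₂, qₖ = aₖqₖ₋₁ + qₖ₋₂ (with p₋₁=1, p₋₂=0, q₋₁=0, q₋₂=1):
  k=0: a=7, p=7, q=1
  k=1: a=2, p=15, q=2
  k=2: a=9, p=142, q=19
  k=3: a=3, p=441, q=59

441/59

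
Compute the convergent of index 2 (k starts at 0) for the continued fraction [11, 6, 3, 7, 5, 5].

Using pₖ = aₖpₖ₋₁ + pₖ₋₂, qₖ = aₖqₖ₋₁ + qₖ₋₂ (with p₋₁=1, p₋₂=0, q₋₁=0, q₋₂=1):
  k=0: a=11, p=11, q=1
  k=1: a=6, p=67, q=6
  k=2: a=3, p=212, q=19

212/19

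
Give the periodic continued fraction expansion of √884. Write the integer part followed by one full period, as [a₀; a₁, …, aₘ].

a₀ = ⌊√884⌋ = 29.
With m₀=0, d₀=1 and mₖ₊₁ = dₖaₖ − mₖ, dₖ₊₁ = (n − mₖ₊₁²)/dₖ, aₖ₊₁ = ⌊(a₀+mₖ₊₁)/dₖ₊₁⌋:
  k=1: m=29, d=43, a=1
  k=2: m=14, d=16, a=2
  k=3: m=18, d=35, a=1
  k=4: m=17, d=17, a=2
  k=5: m=17, d=35, a=1
  k=6: m=18, d=16, a=2
  k=7: m=14, d=43, a=1
  k=8: m=29, d=1, a=58
d=1 and a=2a₀=58 at k=8, so the next step gives (m, d) = (29, 43) again — its k=1 value — and the period has length 8.

[29; 1, 2, 1, 2, 1, 2, 1, 58]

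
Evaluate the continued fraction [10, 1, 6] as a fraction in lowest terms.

Fold from the inside: start with 6/1.
  1 + 1/6 = 7/6
  10 + 6/7 = 76/7

76/7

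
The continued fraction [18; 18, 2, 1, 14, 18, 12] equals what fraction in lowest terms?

3173606/175779

Fold from the inside: start with 12/1.
  18 + 1/12 = 217/12
  14 + 12/217 = 3050/217
  1 + 217/3050 = 3267/3050
  2 + 3050/3267 = 9584/3267
  18 + 3267/9584 = 175779/9584
  18 + 9584/175779 = 3173606/175779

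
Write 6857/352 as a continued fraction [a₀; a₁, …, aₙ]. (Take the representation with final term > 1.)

6857 = 19×352 + 169
352 = 2×169 + 14
169 = 12×14 + 1
14 = 14×1 + 0  (stop)
So 6857/352 = [19; 2, 12, 14].

[19; 2, 12, 14]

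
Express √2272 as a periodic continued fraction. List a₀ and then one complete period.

a₀ = ⌊√2272⌋ = 47.
With m₀=0, d₀=1 and mₖ₊₁ = dₖaₖ − mₖ, dₖ₊₁ = (n − mₖ₊₁²)/dₖ, aₖ₊₁ = ⌊(a₀+mₖ₊₁)/dₖ₊₁⌋:
  k=1: m=47, d=63, a=1
  k=2: m=16, d=32, a=1
  k=3: m=16, d=63, a=1
  k=4: m=47, d=1, a=94
d=1 and a=2a₀=94 at k=4, so the next step gives (m, d) = (47, 63) again — its k=1 value — and the period has length 4.

[47; 1, 1, 1, 94]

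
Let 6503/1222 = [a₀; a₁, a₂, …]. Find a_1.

6503 = 5·1222 + 393   →  a_0 = 5
1222 = 3·393 + 43   →  a_1 = 3

3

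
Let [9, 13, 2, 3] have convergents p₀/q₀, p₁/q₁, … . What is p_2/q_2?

Using pₖ = aₖpₖ₋₁ + pₖ₋₂, qₖ = aₖqₖ₋₁ + qₖ₋₂ (with p₋₁=1, p₋₂=0, q₋₁=0, q₋₂=1):
  k=0: a=9, p=9, q=1
  k=1: a=13, p=118, q=13
  k=2: a=2, p=245, q=27

245/27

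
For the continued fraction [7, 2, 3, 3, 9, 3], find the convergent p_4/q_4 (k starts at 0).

Using pₖ = aₖpₖ₋₁ + pₖ₋₂, qₖ = aₖqₖ₋₁ + qₖ₋₂ (with p₋₁=1, p₋₂=0, q₋₁=0, q₋₂=1):
  k=0: a=7, p=7, q=1
  k=1: a=2, p=15, q=2
  k=2: a=3, p=52, q=7
  k=3: a=3, p=171, q=23
  k=4: a=9, p=1591, q=214

1591/214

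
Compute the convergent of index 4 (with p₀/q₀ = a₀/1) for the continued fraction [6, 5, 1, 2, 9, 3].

982/159

Using pₖ = aₖpₖ₋₁ + pₖ₋₂, qₖ = aₖqₖ₋₁ + qₖ₋₂ (with p₋₁=1, p₋₂=0, q₋₁=0, q₋₂=1):
  k=0: a=6, p=6, q=1
  k=1: a=5, p=31, q=5
  k=2: a=1, p=37, q=6
  k=3: a=2, p=105, q=17
  k=4: a=9, p=982, q=159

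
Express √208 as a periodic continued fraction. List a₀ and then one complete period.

a₀ = ⌊√208⌋ = 14.
With m₀=0, d₀=1 and mₖ₊₁ = dₖaₖ − mₖ, dₖ₊₁ = (n − mₖ₊₁²)/dₖ, aₖ₊₁ = ⌊(a₀+mₖ₊₁)/dₖ₊₁⌋:
  k=1: m=14, d=12, a=2
  k=2: m=10, d=9, a=2
  k=3: m=8, d=16, a=1
  k=4: m=8, d=9, a=2
  k=5: m=10, d=12, a=2
  k=6: m=14, d=1, a=28
d=1 and a=2a₀=28 at k=6, so the next step gives (m, d) = (14, 12) again — its k=1 value — and the period has length 6.

[14; 2, 2, 1, 2, 2, 28]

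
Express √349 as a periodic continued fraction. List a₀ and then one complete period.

[18; 1, 2, 7, 7, 2, 1, 36]

a₀ = ⌊√349⌋ = 18.
With m₀=0, d₀=1 and mₖ₊₁ = dₖaₖ − mₖ, dₖ₊₁ = (n − mₖ₊₁²)/dₖ, aₖ₊₁ = ⌊(a₀+mₖ₊₁)/dₖ₊₁⌋:
  k=1: m=18, d=25, a=1
  k=2: m=7, d=12, a=2
  k=3: m=17, d=5, a=7
  k=4: m=18, d=5, a=7
  k=5: m=17, d=12, a=2
  k=6: m=7, d=25, a=1
  k=7: m=18, d=1, a=36
d=1 and a=2a₀=36 at k=7, so the next step gives (m, d) = (18, 25) again — its k=1 value — and the period has length 7.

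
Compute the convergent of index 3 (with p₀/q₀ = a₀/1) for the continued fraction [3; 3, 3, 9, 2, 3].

Using pₖ = aₖpₖ₋₁ + pₖ₋₂, qₖ = aₖqₖ₋₁ + qₖ₋₂ (with p₋₁=1, p₋₂=0, q₋₁=0, q₋₂=1):
  k=0: a=3, p=3, q=1
  k=1: a=3, p=10, q=3
  k=2: a=3, p=33, q=10
  k=3: a=9, p=307, q=93

307/93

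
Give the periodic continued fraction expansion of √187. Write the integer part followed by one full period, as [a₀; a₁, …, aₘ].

[13; 1, 2, 13, 2, 1, 26]

a₀ = ⌊√187⌋ = 13.
With m₀=0, d₀=1 and mₖ₊₁ = dₖaₖ − mₖ, dₖ₊₁ = (n − mₖ₊₁²)/dₖ, aₖ₊₁ = ⌊(a₀+mₖ₊₁)/dₖ₊₁⌋:
  k=1: m=13, d=18, a=1
  k=2: m=5, d=9, a=2
  k=3: m=13, d=2, a=13
  k=4: m=13, d=9, a=2
  k=5: m=5, d=18, a=1
  k=6: m=13, d=1, a=26
d=1 and a=2a₀=26 at k=6, so the next step gives (m, d) = (13, 18) again — its k=1 value — and the period has length 6.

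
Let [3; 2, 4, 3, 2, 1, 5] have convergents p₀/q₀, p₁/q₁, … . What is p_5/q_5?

331/96

Using pₖ = aₖpₖ₋₁ + pₖ₋₂, qₖ = aₖqₖ₋₁ + qₖ₋₂ (with p₋₁=1, p₋₂=0, q₋₁=0, q₋₂=1):
  k=0: a=3, p=3, q=1
  k=1: a=2, p=7, q=2
  k=2: a=4, p=31, q=9
  k=3: a=3, p=100, q=29
  k=4: a=2, p=231, q=67
  k=5: a=1, p=331, q=96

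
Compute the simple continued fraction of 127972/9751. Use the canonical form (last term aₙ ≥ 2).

127972 = 13×9751 + 1209
9751 = 8×1209 + 79
1209 = 15×79 + 24
79 = 3×24 + 7
24 = 3×7 + 3
7 = 2×3 + 1
3 = 3×1 + 0  (stop)
So 127972/9751 = [13; 8, 15, 3, 3, 2, 3].

[13; 8, 15, 3, 3, 2, 3]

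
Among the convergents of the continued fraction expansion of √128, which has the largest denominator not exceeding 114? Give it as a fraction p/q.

577/51

√128 = [11; 3, 5, 3, 22, …] (period length 4).
Convergents:
  p_0/q_0 = 11/1
  p_1/q_1 = 34/3
  p_2/q_2 = 181/16
  p_3/q_3 = 577/51
  p_4/q_4 = 12875/1138
q_3 = 51 ≤ 114 < 1138 = q_4, so the answer is 577/51.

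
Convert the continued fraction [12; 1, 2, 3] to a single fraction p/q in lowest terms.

127/10

Using pₖ = aₖpₖ₋₁ + pₖ₋₂ and qₖ = aₖqₖ₋₁ + qₖ₋₂:
  k=0: a=12, p=12, q=1
  k=1: a=1, p=13, q=1
  k=2: a=2, p=38, q=3
  k=3: a=3, p=127, q=10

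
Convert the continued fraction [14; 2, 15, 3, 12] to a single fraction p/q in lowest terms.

16961/1171

Using pₖ = aₖpₖ₋₁ + pₖ₋₂ and qₖ = aₖqₖ₋₁ + qₖ₋₂:
  k=0: a=14, p=14, q=1
  k=1: a=2, p=29, q=2
  k=2: a=15, p=449, q=31
  k=3: a=3, p=1376, q=95
  k=4: a=12, p=16961, q=1171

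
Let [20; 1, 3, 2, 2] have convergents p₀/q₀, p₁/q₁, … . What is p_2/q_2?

Using pₖ = aₖpₖ₋₁ + pₖ₋₂, qₖ = aₖqₖ₋₁ + qₖ₋₂ (with p₋₁=1, p₋₂=0, q₋₁=0, q₋₂=1):
  k=0: a=20, p=20, q=1
  k=1: a=1, p=21, q=1
  k=2: a=3, p=83, q=4

83/4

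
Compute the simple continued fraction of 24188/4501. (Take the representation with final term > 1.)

24188 = 5×4501 + 1683
4501 = 2×1683 + 1135
1683 = 1×1135 + 548
1135 = 2×548 + 39
548 = 14×39 + 2
39 = 19×2 + 1
2 = 2×1 + 0  (stop)
So 24188/4501 = [5; 2, 1, 2, 14, 19, 2].

[5; 2, 1, 2, 14, 19, 2]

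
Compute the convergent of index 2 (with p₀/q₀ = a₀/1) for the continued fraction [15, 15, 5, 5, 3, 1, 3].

1145/76

Using pₖ = aₖpₖ₋₁ + pₖ₋₂, qₖ = aₖqₖ₋₁ + qₖ₋₂ (with p₋₁=1, p₋₂=0, q₋₁=0, q₋₂=1):
  k=0: a=15, p=15, q=1
  k=1: a=15, p=226, q=15
  k=2: a=5, p=1145, q=76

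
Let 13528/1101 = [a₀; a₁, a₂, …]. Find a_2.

2

13528 = 12·1101 + 316   →  a_0 = 12
1101 = 3·316 + 153   →  a_1 = 3
316 = 2·153 + 10   →  a_2 = 2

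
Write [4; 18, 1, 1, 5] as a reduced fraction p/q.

Using pₖ = aₖpₖ₋₁ + pₖ₋₂ and qₖ = aₖqₖ₋₁ + qₖ₋₂:
  k=0: a=4, p=4, q=1
  k=1: a=18, p=73, q=18
  k=2: a=1, p=77, q=19
  k=3: a=1, p=150, q=37
  k=4: a=5, p=827, q=204

827/204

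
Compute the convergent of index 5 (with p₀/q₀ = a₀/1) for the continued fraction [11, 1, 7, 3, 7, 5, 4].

Using pₖ = aₖpₖ₋₁ + pₖ₋₂, qₖ = aₖqₖ₋₁ + qₖ₋₂ (with p₋₁=1, p₋₂=0, q₋₁=0, q₋₂=1):
  k=0: a=11, p=11, q=1
  k=1: a=1, p=12, q=1
  k=2: a=7, p=95, q=8
  k=3: a=3, p=297, q=25
  k=4: a=7, p=2174, q=183
  k=5: a=5, p=11167, q=940

11167/940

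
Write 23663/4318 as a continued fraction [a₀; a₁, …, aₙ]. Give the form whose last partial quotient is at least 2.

23663 = 5·4318 + 2073
4318 = 2·2073 + 172
2073 = 12·172 + 9
172 = 19·9 + 1
9 = 9·1 + 0  (stop)
So 23663/4318 = [5; 2, 12, 19, 9].

[5; 2, 12, 19, 9]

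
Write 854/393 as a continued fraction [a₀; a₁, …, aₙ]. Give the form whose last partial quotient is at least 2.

[2; 5, 1, 3, 1, 1, 7]

854 = 2·393 + 68
393 = 5·68 + 53
68 = 1·53 + 15
53 = 3·15 + 8
15 = 1·8 + 7
8 = 1·7 + 1
7 = 7·1 + 0  (stop)
So 854/393 = [2; 5, 1, 3, 1, 1, 7].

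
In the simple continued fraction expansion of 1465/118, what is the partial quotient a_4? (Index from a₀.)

1465 = 12·118 + 49   →  a_0 = 12
118 = 2·49 + 20   →  a_1 = 2
49 = 2·20 + 9   →  a_2 = 2
20 = 2·9 + 2   →  a_3 = 2
9 = 4·2 + 1   →  a_4 = 4

4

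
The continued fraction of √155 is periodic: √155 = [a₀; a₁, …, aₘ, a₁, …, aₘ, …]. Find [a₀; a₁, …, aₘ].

a₀ = ⌊√155⌋ = 12.
With m₀=0, d₀=1 and mₖ₊₁ = dₖaₖ − mₖ, dₖ₊₁ = (n − mₖ₊₁²)/dₖ, aₖ₊₁ = ⌊(a₀+mₖ₊₁)/dₖ₊₁⌋:
  k=1: m=12, d=11, a=2
  k=2: m=10, d=5, a=4
  k=3: m=10, d=11, a=2
  k=4: m=12, d=1, a=24
d=1 and a=2a₀=24 at k=4, so the next step gives (m, d) = (12, 11) again — its k=1 value — and the period has length 4.

[12; 2, 4, 2, 24]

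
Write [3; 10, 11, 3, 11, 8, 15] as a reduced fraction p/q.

1472422/475109

Using pₖ = aₖpₖ₋₁ + pₖ₋₂ and qₖ = aₖqₖ₋₁ + qₖ₋₂:
  k=0: a=3, p=3, q=1
  k=1: a=10, p=31, q=10
  k=2: a=11, p=344, q=111
  k=3: a=3, p=1063, q=343
  k=4: a=11, p=12037, q=3884
  k=5: a=8, p=97359, q=31415
  k=6: a=15, p=1472422, q=475109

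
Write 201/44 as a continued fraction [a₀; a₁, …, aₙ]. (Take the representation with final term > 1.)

201 = 4*44 + 25
44 = 1*25 + 19
25 = 1*19 + 6
19 = 3*6 + 1
6 = 6*1 + 0  (stop)
So 201/44 = [4; 1, 1, 3, 6].

[4; 1, 1, 3, 6]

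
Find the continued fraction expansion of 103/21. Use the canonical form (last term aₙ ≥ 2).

103 = 4*21 + 19
21 = 1*19 + 2
19 = 9*2 + 1
2 = 2*1 + 0  (stop)
So 103/21 = [4; 1, 9, 2].

[4; 1, 9, 2]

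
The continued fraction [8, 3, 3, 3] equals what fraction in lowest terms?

Fold from the inside: start with 3/1.
  3 + 1/3 = 10/3
  3 + 3/10 = 33/10
  8 + 10/33 = 274/33

274/33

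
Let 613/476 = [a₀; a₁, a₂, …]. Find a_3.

9

613 = 1·476 + 137   →  a_0 = 1
476 = 3·137 + 65   →  a_1 = 3
137 = 2·65 + 7   →  a_2 = 2
65 = 9·7 + 2   →  a_3 = 9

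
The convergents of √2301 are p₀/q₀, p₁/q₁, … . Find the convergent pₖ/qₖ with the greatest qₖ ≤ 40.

1535/32

√2301 = [47; 1, 30, 1, 94, …] (period length 4).
Convergents:
  p_0/q_0 = 47/1
  p_1/q_1 = 48/1
  p_2/q_2 = 1487/31
  p_3/q_3 = 1535/32
  p_4/q_4 = 145777/3039
q_3 = 32 ≤ 40 < 3039 = q_4, so the answer is 1535/32.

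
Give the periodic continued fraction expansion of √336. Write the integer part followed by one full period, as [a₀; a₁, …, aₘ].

a₀ = ⌊√336⌋ = 18.
With m₀=0, d₀=1 and mₖ₊₁ = dₖaₖ − mₖ, dₖ₊₁ = (n − mₖ₊₁²)/dₖ, aₖ₊₁ = ⌊(a₀+mₖ₊₁)/dₖ₊₁⌋:
  k=1: m=18, d=12, a=3
  k=2: m=18, d=1, a=36
d=1 and a=2a₀=36 at k=2, so the next step gives (m, d) = (18, 12) again — its k=1 value — and the period has length 2.

[18; 3, 36]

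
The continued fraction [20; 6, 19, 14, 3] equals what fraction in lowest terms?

Fold from the inside: start with 3/1.
  14 + 1/3 = 43/3
  19 + 3/43 = 820/43
  6 + 43/820 = 4963/820
  20 + 820/4963 = 100080/4963

100080/4963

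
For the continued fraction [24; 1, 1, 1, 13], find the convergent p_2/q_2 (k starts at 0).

Using pₖ = aₖpₖ₋₁ + pₖ₋₂, qₖ = aₖqₖ₋₁ + qₖ₋₂ (with p₋₁=1, p₋₂=0, q₋₁=0, q₋₂=1):
  k=0: a=24, p=24, q=1
  k=1: a=1, p=25, q=1
  k=2: a=1, p=49, q=2

49/2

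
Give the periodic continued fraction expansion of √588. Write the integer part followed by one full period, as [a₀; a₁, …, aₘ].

[24; 4, 48]

a₀ = ⌊√588⌋ = 24.
With m₀=0, d₀=1 and mₖ₊₁ = dₖaₖ − mₖ, dₖ₊₁ = (n − mₖ₊₁²)/dₖ, aₖ₊₁ = ⌊(a₀+mₖ₊₁)/dₖ₊₁⌋:
  k=1: m=24, d=12, a=4
  k=2: m=24, d=1, a=48
d=1 and a=2a₀=48 at k=2, so the next step gives (m, d) = (24, 12) again — its k=1 value — and the period has length 2.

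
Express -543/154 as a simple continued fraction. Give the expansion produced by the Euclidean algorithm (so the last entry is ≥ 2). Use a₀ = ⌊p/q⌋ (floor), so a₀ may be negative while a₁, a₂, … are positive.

[-4; 2, 9, 8]

-543 = -4*154 + 73
154 = 2*73 + 8
73 = 9*8 + 1
8 = 8*1 + 0  (stop)
So -543/154 = [-4; 2, 9, 8].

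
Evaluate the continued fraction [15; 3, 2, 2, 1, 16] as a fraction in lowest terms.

6132/401

Fold from the inside: start with 16/1.
  1 + 1/16 = 17/16
  2 + 16/17 = 50/17
  2 + 17/50 = 117/50
  3 + 50/117 = 401/117
  15 + 117/401 = 6132/401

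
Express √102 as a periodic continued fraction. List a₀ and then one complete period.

[10; 10, 20]

a₀ = ⌊√102⌋ = 10.
With m₀=0, d₀=1 and mₖ₊₁ = dₖaₖ − mₖ, dₖ₊₁ = (n − mₖ₊₁²)/dₖ, aₖ₊₁ = ⌊(a₀+mₖ₊₁)/dₖ₊₁⌋:
  k=1: m=10, d=2, a=10
  k=2: m=10, d=1, a=20
d=1 and a=2a₀=20 at k=2, so the next step gives (m, d) = (10, 2) again — its k=1 value — and the period has length 2.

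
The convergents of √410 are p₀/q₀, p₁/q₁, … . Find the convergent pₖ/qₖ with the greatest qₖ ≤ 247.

√410 = [20; 4, 40, …] (period length 2).
Convergents:
  p_0/q_0 = 20/1
  p_1/q_1 = 81/4
  p_2/q_2 = 3260/161
  p_3/q_3 = 13121/648
q_2 = 161 ≤ 247 < 648 = q_3, so the answer is 3260/161.

3260/161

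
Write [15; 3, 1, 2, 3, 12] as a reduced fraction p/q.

6948/455

Using pₖ = aₖpₖ₋₁ + pₖ₋₂ and qₖ = aₖqₖ₋₁ + qₖ₋₂:
  k=0: a=15, p=15, q=1
  k=1: a=3, p=46, q=3
  k=2: a=1, p=61, q=4
  k=3: a=2, p=168, q=11
  k=4: a=3, p=565, q=37
  k=5: a=12, p=6948, q=455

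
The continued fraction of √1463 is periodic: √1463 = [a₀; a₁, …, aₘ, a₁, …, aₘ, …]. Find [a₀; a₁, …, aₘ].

a₀ = ⌊√1463⌋ = 38.
With m₀=0, d₀=1 and mₖ₊₁ = dₖaₖ − mₖ, dₖ₊₁ = (n − mₖ₊₁²)/dₖ, aₖ₊₁ = ⌊(a₀+mₖ₊₁)/dₖ₊₁⌋:
  k=1: m=38, d=19, a=4
  k=2: m=38, d=1, a=76
d=1 and a=2a₀=76 at k=2, so the next step gives (m, d) = (38, 19) again — its k=1 value — and the period has length 2.

[38; 4, 76]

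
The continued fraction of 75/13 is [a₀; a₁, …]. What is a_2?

3

75 = 5·13 + 10   →  a_0 = 5
13 = 1·10 + 3   →  a_1 = 1
10 = 3·3 + 1   →  a_2 = 3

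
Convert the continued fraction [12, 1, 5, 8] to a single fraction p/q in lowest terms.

629/49

Using pₖ = aₖpₖ₋₁ + pₖ₋₂ and qₖ = aₖqₖ₋₁ + qₖ₋₂:
  k=0: a=12, p=12, q=1
  k=1: a=1, p=13, q=1
  k=2: a=5, p=77, q=6
  k=3: a=8, p=629, q=49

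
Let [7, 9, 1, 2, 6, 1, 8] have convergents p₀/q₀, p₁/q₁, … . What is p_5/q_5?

Using pₖ = aₖpₖ₋₁ + pₖ₋₂, qₖ = aₖqₖ₋₁ + qₖ₋₂ (with p₋₁=1, p₋₂=0, q₋₁=0, q₋₂=1):
  k=0: a=7, p=7, q=1
  k=1: a=9, p=64, q=9
  k=2: a=1, p=71, q=10
  k=3: a=2, p=206, q=29
  k=4: a=6, p=1307, q=184
  k=5: a=1, p=1513, q=213

1513/213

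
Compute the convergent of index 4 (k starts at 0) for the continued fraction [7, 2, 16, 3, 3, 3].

2515/336

Using pₖ = aₖpₖ₋₁ + pₖ₋₂, qₖ = aₖqₖ₋₁ + qₖ₋₂ (with p₋₁=1, p₋₂=0, q₋₁=0, q₋₂=1):
  k=0: a=7, p=7, q=1
  k=1: a=2, p=15, q=2
  k=2: a=16, p=247, q=33
  k=3: a=3, p=756, q=101
  k=4: a=3, p=2515, q=336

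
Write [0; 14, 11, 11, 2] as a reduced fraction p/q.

255/3593

Fold from the inside: start with 2/1.
  11 + 1/2 = 23/2
  11 + 2/23 = 255/23
  14 + 23/255 = 3593/255
  0 + 255/3593 = 255/3593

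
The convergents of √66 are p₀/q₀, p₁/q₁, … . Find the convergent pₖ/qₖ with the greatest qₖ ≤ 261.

1048/129

√66 = [8; 8, 16, …] (period length 2).
Convergents:
  p_0/q_0 = 8/1
  p_1/q_1 = 65/8
  p_2/q_2 = 1048/129
  p_3/q_3 = 8449/1040
q_2 = 129 ≤ 261 < 1040 = q_3, so the answer is 1048/129.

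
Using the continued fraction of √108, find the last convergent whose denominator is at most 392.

1351/130

√108 = [10; 2, 1, 1, 4, 1, 1, 2, 20, …] (period length 8).
Convergents:
  p_0/q_0 = 10/1
  p_1/q_1 = 21/2
  p_2/q_2 = 31/3
  p_3/q_3 = 52/5
  p_4/q_4 = 239/23
  p_5/q_5 = 291/28
  p_6/q_6 = 530/51
  p_7/q_7 = 1351/130
  p_8/q_8 = 27550/2651
q_7 = 130 ≤ 392 < 2651 = q_8, so the answer is 1351/130.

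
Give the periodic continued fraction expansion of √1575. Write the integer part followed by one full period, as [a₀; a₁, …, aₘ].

a₀ = ⌊√1575⌋ = 39.
With m₀=0, d₀=1 and mₖ₊₁ = dₖaₖ − mₖ, dₖ₊₁ = (n − mₖ₊₁²)/dₖ, aₖ₊₁ = ⌊(a₀+mₖ₊₁)/dₖ₊₁⌋:
  k=1: m=39, d=54, a=1
  k=2: m=15, d=25, a=2
  k=3: m=35, d=14, a=5
  k=4: m=35, d=25, a=2
  k=5: m=15, d=54, a=1
  k=6: m=39, d=1, a=78
d=1 and a=2a₀=78 at k=6, so the next step gives (m, d) = (39, 54) again — its k=1 value — and the period has length 6.

[39; 1, 2, 5, 2, 1, 78]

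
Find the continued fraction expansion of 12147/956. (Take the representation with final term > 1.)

[12; 1, 2, 2, 2, 18, 3]

12147 = 12×956 + 675
956 = 1×675 + 281
675 = 2×281 + 113
281 = 2×113 + 55
113 = 2×55 + 3
55 = 18×3 + 1
3 = 3×1 + 0  (stop)
So 12147/956 = [12; 1, 2, 2, 2, 18, 3].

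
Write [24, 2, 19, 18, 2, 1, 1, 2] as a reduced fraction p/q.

228882/9347

Using pₖ = aₖpₖ₋₁ + pₖ₋₂ and qₖ = aₖqₖ₋₁ + qₖ₋₂:
  k=0: a=24, p=24, q=1
  k=1: a=2, p=49, q=2
  k=2: a=19, p=955, q=39
  k=3: a=18, p=17239, q=704
  k=4: a=2, p=35433, q=1447
  k=5: a=1, p=52672, q=2151
  k=6: a=1, p=88105, q=3598
  k=7: a=2, p=228882, q=9347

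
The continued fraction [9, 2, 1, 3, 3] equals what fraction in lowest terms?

337/36

Using pₖ = aₖpₖ₋₁ + pₖ₋₂ and qₖ = aₖqₖ₋₁ + qₖ₋₂:
  k=0: a=9, p=9, q=1
  k=1: a=2, p=19, q=2
  k=2: a=1, p=28, q=3
  k=3: a=3, p=103, q=11
  k=4: a=3, p=337, q=36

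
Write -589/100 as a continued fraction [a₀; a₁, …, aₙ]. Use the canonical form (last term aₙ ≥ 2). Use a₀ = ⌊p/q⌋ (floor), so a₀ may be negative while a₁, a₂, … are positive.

-589 = -6·100 + 11
100 = 9·11 + 1
11 = 11·1 + 0  (stop)
So -589/100 = [-6; 9, 11].

[-6; 9, 11]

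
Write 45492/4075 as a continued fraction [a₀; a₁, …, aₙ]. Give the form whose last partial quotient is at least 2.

[11; 6, 9, 7, 3, 3]

45492 = 11·4075 + 667
4075 = 6·667 + 73
667 = 9·73 + 10
73 = 7·10 + 3
10 = 3·3 + 1
3 = 3·1 + 0  (stop)
So 45492/4075 = [11; 6, 9, 7, 3, 3].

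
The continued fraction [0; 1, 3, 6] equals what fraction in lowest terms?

19/25

Fold from the inside: start with 6/1.
  3 + 1/6 = 19/6
  1 + 6/19 = 25/19
  0 + 19/25 = 19/25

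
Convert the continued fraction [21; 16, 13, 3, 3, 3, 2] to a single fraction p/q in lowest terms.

342303/16252

Using pₖ = aₖpₖ₋₁ + pₖ₋₂ and qₖ = aₖqₖ₋₁ + qₖ₋₂:
  k=0: a=21, p=21, q=1
  k=1: a=16, p=337, q=16
  k=2: a=13, p=4402, q=209
  k=3: a=3, p=13543, q=643
  k=4: a=3, p=45031, q=2138
  k=5: a=3, p=148636, q=7057
  k=6: a=2, p=342303, q=16252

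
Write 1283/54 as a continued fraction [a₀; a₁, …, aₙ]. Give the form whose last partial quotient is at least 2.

1283 = 23*54 + 41
54 = 1*41 + 13
41 = 3*13 + 2
13 = 6*2 + 1
2 = 2*1 + 0  (stop)
So 1283/54 = [23; 1, 3, 6, 2].

[23; 1, 3, 6, 2]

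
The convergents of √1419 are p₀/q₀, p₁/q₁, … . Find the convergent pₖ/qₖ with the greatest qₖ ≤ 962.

√1419 = [37; 1, 2, 37, 2, 1, 74, …] (period length 6).
Convergents:
  p_0/q_0 = 37/1
  p_1/q_1 = 38/1
  p_2/q_2 = 113/3
  p_3/q_3 = 4219/112
  p_4/q_4 = 8551/227
  p_5/q_5 = 12770/339
  p_6/q_6 = 953531/25313
q_5 = 339 ≤ 962 < 25313 = q_6, so the answer is 12770/339.

12770/339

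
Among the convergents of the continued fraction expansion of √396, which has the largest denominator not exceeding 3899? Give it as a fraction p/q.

√396 = [19; 1, 8, 1, 38, …] (period length 4).
Convergents:
  p_0/q_0 = 19/1
  p_1/q_1 = 20/1
  p_2/q_2 = 179/9
  p_3/q_3 = 199/10
  p_4/q_4 = 7741/389
  p_5/q_5 = 7940/399
  p_6/q_6 = 71261/3581
  p_7/q_7 = 79201/3980
q_6 = 3581 ≤ 3899 < 3980 = q_7, so the answer is 71261/3581.

71261/3581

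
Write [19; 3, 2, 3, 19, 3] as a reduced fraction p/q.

27259/1413

Fold from the inside: start with 3/1.
  19 + 1/3 = 58/3
  3 + 3/58 = 177/58
  2 + 58/177 = 412/177
  3 + 177/412 = 1413/412
  19 + 412/1413 = 27259/1413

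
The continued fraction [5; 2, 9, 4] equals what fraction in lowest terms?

Using pₖ = aₖpₖ₋₁ + pₖ₋₂ and qₖ = aₖqₖ₋₁ + qₖ₋₂:
  k=0: a=5, p=5, q=1
  k=1: a=2, p=11, q=2
  k=2: a=9, p=104, q=19
  k=3: a=4, p=427, q=78

427/78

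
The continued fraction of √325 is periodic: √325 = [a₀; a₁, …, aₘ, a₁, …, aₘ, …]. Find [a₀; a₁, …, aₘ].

[18; 36]

a₀ = ⌊√325⌋ = 18.
With m₀=0, d₀=1 and mₖ₊₁ = dₖaₖ − mₖ, dₖ₊₁ = (n − mₖ₊₁²)/dₖ, aₖ₊₁ = ⌊(a₀+mₖ₊₁)/dₖ₊₁⌋:
  k=1: m=18, d=1, a=36
d=1 and a=2a₀=36 at k=1, so the next step gives (m, d) = (18, 1) again — its k=1 value — and the period has length 1.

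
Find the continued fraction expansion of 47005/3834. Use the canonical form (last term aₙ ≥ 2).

[12; 3, 1, 5, 2, 9, 8]

47005 = 12·3834 + 997
3834 = 3·997 + 843
997 = 1·843 + 154
843 = 5·154 + 73
154 = 2·73 + 8
73 = 9·8 + 1
8 = 8·1 + 0  (stop)
So 47005/3834 = [12; 3, 1, 5, 2, 9, 8].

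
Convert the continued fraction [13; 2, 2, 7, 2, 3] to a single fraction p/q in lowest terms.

Fold from the inside: start with 3/1.
  2 + 1/3 = 7/3
  7 + 3/7 = 52/7
  2 + 7/52 = 111/52
  2 + 52/111 = 274/111
  13 + 111/274 = 3673/274

3673/274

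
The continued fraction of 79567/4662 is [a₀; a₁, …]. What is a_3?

79567 = 17·4662 + 313   →  a_0 = 17
4662 = 14·313 + 280   →  a_1 = 14
313 = 1·280 + 33   →  a_2 = 1
280 = 8·33 + 16   →  a_3 = 8

8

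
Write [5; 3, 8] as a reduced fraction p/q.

133/25

Fold from the inside: start with 8/1.
  3 + 1/8 = 25/8
  5 + 8/25 = 133/25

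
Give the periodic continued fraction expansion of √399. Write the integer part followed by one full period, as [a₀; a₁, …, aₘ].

[19; 1, 38]

a₀ = ⌊√399⌋ = 19.
With m₀=0, d₀=1 and mₖ₊₁ = dₖaₖ − mₖ, dₖ₊₁ = (n − mₖ₊₁²)/dₖ, aₖ₊₁ = ⌊(a₀+mₖ₊₁)/dₖ₊₁⌋:
  k=1: m=19, d=38, a=1
  k=2: m=19, d=1, a=38
d=1 and a=2a₀=38 at k=2, so the next step gives (m, d) = (19, 38) again — its k=1 value — and the period has length 2.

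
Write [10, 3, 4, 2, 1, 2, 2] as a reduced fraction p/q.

2763/268

Using pₖ = aₖpₖ₋₁ + pₖ₋₂ and qₖ = aₖqₖ₋₁ + qₖ₋₂:
  k=0: a=10, p=10, q=1
  k=1: a=3, p=31, q=3
  k=2: a=4, p=134, q=13
  k=3: a=2, p=299, q=29
  k=4: a=1, p=433, q=42
  k=5: a=2, p=1165, q=113
  k=6: a=2, p=2763, q=268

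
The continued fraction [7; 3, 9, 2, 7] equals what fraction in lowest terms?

3229/441

Fold from the inside: start with 7/1.
  2 + 1/7 = 15/7
  9 + 7/15 = 142/15
  3 + 15/142 = 441/142
  7 + 142/441 = 3229/441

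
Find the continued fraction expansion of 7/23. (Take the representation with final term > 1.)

7 = 0*23 + 7
23 = 3*7 + 2
7 = 3*2 + 1
2 = 2*1 + 0  (stop)
So 7/23 = [0; 3, 3, 2].

[0; 3, 3, 2]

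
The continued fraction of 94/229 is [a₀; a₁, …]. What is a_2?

94 = 0·229 + 94   →  a_0 = 0
229 = 2·94 + 41   →  a_1 = 2
94 = 2·41 + 12   →  a_2 = 2

2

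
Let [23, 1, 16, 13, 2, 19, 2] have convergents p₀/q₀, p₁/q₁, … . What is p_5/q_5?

Using pₖ = aₖpₖ₋₁ + pₖ₋₂, qₖ = aₖqₖ₋₁ + qₖ₋₂ (with p₋₁=1, p₋₂=0, q₋₁=0, q₋₂=1):
  k=0: a=23, p=23, q=1
  k=1: a=1, p=24, q=1
  k=2: a=16, p=407, q=17
  k=3: a=13, p=5315, q=222
  k=4: a=2, p=11037, q=461
  k=5: a=19, p=215018, q=8981

215018/8981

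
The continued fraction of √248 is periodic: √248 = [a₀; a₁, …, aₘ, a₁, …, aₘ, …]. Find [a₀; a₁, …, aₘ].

[15; 1, 2, 1, 30]

a₀ = ⌊√248⌋ = 15.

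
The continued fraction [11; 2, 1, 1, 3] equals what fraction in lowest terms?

205/18

Fold from the inside: start with 3/1.
  1 + 1/3 = 4/3
  1 + 3/4 = 7/4
  2 + 4/7 = 18/7
  11 + 7/18 = 205/18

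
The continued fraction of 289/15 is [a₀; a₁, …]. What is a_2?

1

289 = 19·15 + 4   →  a_0 = 19
15 = 3·4 + 3   →  a_1 = 3
4 = 1·3 + 1   →  a_2 = 1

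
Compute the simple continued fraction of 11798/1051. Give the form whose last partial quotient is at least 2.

[11; 4, 2, 3, 3, 10]

11798 = 11*1051 + 237
1051 = 4*237 + 103
237 = 2*103 + 31
103 = 3*31 + 10
31 = 3*10 + 1
10 = 10*1 + 0  (stop)
So 11798/1051 = [11; 4, 2, 3, 3, 10].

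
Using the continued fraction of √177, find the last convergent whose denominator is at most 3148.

√177 = [13; 3, 3, 2, 8, 2, 3, 3, 26, …] (period length 8).
Convergents:
  p_0/q_0 = 13/1
  p_1/q_1 = 40/3
  p_2/q_2 = 133/10
  p_3/q_3 = 306/23
  p_4/q_4 = 2581/194
  p_5/q_5 = 5468/411
  p_6/q_6 = 18985/1427
  p_7/q_7 = 62423/4692
q_6 = 1427 ≤ 3148 < 4692 = q_7, so the answer is 18985/1427.

18985/1427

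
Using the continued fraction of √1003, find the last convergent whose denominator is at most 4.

√1003 = [31; 1, 2, 31, 2, 1, 62, …] (period length 6).
Convergents:
  p_0/q_0 = 31/1
  p_1/q_1 = 32/1
  p_2/q_2 = 95/3
  p_3/q_3 = 2977/94
q_2 = 3 ≤ 4 < 94 = q_3, so the answer is 95/3.

95/3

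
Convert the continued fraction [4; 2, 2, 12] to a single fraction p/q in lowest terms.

Using pₖ = aₖpₖ₋₁ + pₖ₋₂ and qₖ = aₖqₖ₋₁ + qₖ₋₂:
  k=0: a=4, p=4, q=1
  k=1: a=2, p=9, q=2
  k=2: a=2, p=22, q=5
  k=3: a=12, p=273, q=62

273/62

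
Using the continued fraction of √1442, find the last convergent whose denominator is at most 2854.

108187/2849

√1442 = [37; 1, 36, 1, 74, …] (period length 4).
Convergents:
  p_0/q_0 = 37/1
  p_1/q_1 = 38/1
  p_2/q_2 = 1405/37
  p_3/q_3 = 1443/38
  p_4/q_4 = 108187/2849
  p_5/q_5 = 109630/2887
q_4 = 2849 ≤ 2854 < 2887 = q_5, so the answer is 108187/2849.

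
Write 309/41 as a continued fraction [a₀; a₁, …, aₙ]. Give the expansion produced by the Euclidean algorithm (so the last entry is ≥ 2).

309 = 7*41 + 22
41 = 1*22 + 19
22 = 1*19 + 3
19 = 6*3 + 1
3 = 3*1 + 0  (stop)
So 309/41 = [7; 1, 1, 6, 3].

[7; 1, 1, 6, 3]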